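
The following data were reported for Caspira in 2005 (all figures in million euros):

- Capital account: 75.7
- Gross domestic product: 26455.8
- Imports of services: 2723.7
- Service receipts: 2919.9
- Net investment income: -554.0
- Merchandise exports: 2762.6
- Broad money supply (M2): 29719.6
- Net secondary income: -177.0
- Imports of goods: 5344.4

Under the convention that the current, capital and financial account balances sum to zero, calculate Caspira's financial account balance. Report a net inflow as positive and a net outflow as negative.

3040.9

Goods balance = 2762.6 - 5344.4 = -2581.8
Services balance = 2919.9 - 2723.7 = 196.2
Trade balance (goods + services) = -2581.8 + 196.2 = -2385.6
Net primary income = -554.0
Net secondary income = -177.0
Current account = -2385.6 + (-554.0) + (-177.0) = -3116.6
Financial account = -(-3116.6 + 75.7) = 3040.9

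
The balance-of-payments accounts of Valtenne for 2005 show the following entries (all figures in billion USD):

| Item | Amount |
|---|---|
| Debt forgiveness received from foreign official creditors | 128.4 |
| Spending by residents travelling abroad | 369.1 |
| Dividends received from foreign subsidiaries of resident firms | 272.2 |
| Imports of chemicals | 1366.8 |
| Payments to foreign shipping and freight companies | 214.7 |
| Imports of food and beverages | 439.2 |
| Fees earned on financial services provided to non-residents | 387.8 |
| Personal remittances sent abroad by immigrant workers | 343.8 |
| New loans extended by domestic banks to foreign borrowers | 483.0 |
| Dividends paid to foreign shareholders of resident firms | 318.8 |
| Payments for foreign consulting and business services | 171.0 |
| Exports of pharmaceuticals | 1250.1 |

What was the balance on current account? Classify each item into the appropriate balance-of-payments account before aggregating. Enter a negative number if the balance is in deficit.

-1313.3

Goods: -439.2 - 1366.8 + 1250.1 = -555.9
Services: -369.1 - 171.0 - 214.7 + 387.8 = -367.0
Primary income: -318.8 + 272.2 = -46.6
Secondary income: -343.8
Current account = (-555.9) + (-367.0) + (-46.6) + (-343.8) = -1313.3
(Excluded from the current account — capital account: debt forgiveness received from foreign official creditors 128.4; financial account: new loans extended by domestic banks to foreign borrowers 483.0.)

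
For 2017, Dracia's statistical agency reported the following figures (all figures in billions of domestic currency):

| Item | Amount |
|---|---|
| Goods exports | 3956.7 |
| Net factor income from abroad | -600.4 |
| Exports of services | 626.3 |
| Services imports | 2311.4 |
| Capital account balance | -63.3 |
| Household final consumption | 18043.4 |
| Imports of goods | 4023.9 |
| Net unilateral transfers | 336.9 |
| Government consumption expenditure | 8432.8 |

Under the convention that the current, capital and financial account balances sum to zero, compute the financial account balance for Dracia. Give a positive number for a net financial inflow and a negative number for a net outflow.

2079.1

Goods balance = 3956.7 - 4023.9 = -67.2
Services balance = 626.3 - 2311.4 = -1685.1
Trade balance (goods + services) = -67.2 + (-1685.1) = -1752.3
Net primary income = -600.4
Net secondary income = 336.9
Current account = -1752.3 + (-600.4) + 336.9 = -2015.8
Financial account = -(-2015.8 + (-63.3)) = 2079.1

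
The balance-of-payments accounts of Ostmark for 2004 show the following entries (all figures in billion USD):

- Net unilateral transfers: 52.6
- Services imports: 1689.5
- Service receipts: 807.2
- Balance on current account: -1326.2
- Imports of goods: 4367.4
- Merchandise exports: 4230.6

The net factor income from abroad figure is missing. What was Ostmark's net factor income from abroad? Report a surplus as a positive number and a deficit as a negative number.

-359.7

Current account = goods balance + services balance + net primary income + net secondary income
Sum of the known components = -966.5
Net factor income from abroad = CA - (known components) = -1326.2 - (-966.5) = -359.7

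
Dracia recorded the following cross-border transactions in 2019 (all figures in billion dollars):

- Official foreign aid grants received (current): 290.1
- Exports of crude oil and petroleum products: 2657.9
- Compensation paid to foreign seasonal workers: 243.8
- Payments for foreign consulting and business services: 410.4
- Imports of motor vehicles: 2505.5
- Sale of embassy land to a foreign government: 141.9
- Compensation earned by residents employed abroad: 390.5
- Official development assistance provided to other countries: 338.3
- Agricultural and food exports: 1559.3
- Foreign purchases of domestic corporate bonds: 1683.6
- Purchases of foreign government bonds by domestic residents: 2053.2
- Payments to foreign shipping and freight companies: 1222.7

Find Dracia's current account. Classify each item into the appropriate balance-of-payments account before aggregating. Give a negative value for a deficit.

177.1

Goods: 2657.9 - 2505.5 + 1559.3 = 1711.7
Services: -1222.7 - 410.4 = -1633.1
Primary income: -243.8 + 390.5 = 146.7
Secondary income: -338.3 + 290.1 = -48.2
Current account = 1711.7 + (-1633.1) + 146.7 + (-48.2) = 177.1
(Excluded from the current account — capital account: sale of embassy land to a foreign government 141.9; financial account: foreign purchases of domestic corporate bonds 1683.6, purchases of foreign government bonds by domestic residents 2053.2.)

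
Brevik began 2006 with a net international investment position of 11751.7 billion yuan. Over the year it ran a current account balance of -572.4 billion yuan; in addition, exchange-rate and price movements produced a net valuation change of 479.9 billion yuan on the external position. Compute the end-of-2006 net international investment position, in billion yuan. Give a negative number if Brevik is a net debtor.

Change in NIIP = current account + net valuation change = -572.4 + 479.9 = -92.5
End-of-year NIIP = 11751.7 + (-92.5) = 11659.2

11659.2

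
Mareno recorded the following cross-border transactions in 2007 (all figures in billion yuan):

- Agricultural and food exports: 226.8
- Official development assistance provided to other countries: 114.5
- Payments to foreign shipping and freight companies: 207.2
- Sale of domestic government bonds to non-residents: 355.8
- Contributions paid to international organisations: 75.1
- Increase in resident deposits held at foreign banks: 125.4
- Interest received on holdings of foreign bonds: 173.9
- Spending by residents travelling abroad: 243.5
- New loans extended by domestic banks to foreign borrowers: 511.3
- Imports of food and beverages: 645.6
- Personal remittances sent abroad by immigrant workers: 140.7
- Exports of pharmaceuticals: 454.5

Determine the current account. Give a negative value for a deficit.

-571.4

Goods: 454.5 - 645.6 + 226.8 = 35.7
Services: -207.2 - 243.5 = -450.7
Primary income: 173.9
Secondary income: -75.1 - 114.5 - 140.7 = -330.3
Current account = 35.7 + (-450.7) + 173.9 + (-330.3) = -571.4
(Excluded from the current account — financial account: sale of domestic government bonds to non-residents 355.8, increase in resident deposits held at foreign banks 125.4, new loans extended by domestic banks to foreign borrowers 511.3.)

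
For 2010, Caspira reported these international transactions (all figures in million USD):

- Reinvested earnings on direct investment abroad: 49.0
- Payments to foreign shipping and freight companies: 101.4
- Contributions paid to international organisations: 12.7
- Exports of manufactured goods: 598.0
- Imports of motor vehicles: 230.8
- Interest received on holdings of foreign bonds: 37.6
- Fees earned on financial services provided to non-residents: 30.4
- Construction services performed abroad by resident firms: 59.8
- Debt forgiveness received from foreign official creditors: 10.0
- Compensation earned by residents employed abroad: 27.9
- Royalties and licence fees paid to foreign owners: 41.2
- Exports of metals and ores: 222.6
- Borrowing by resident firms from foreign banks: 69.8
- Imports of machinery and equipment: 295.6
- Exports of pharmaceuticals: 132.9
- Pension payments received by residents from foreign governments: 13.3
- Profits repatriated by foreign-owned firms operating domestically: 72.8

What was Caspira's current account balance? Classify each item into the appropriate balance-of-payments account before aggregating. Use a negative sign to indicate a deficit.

Goods: 132.9 - 295.6 - 230.8 + 222.6 + 598.0 = 427.1
Services: 30.4 - 101.4 - 41.2 + 59.8 = -52.4
Primary income: -72.8 + 27.9 + 49.0 + 37.6 = 41.7
Secondary income: -12.7 + 13.3 = 0.6
Current account = 427.1 + (-52.4) + 41.7 + 0.6 = 417.0
(Excluded from the current account — capital account: debt forgiveness received from foreign official creditors 10.0; financial account: borrowing by resident firms from foreign banks 69.8.)

417.0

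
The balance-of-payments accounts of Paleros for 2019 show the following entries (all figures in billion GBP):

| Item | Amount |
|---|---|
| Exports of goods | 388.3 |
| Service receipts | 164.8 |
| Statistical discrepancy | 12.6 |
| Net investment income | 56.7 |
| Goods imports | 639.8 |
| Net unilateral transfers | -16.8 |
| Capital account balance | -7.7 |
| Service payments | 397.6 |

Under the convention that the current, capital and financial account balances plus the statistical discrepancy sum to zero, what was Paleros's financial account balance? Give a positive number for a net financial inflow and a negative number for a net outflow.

Goods balance = 388.3 - 639.8 = -251.5
Services balance = 164.8 - 397.6 = -232.8
Trade balance (goods + services) = -251.5 + (-232.8) = -484.3
Net primary income = 56.7
Net secondary income = -16.8
Current account = -484.3 + 56.7 + (-16.8) = -444.4
Financial account = -(-444.4 + (-7.7) + 12.6) = 439.5

439.5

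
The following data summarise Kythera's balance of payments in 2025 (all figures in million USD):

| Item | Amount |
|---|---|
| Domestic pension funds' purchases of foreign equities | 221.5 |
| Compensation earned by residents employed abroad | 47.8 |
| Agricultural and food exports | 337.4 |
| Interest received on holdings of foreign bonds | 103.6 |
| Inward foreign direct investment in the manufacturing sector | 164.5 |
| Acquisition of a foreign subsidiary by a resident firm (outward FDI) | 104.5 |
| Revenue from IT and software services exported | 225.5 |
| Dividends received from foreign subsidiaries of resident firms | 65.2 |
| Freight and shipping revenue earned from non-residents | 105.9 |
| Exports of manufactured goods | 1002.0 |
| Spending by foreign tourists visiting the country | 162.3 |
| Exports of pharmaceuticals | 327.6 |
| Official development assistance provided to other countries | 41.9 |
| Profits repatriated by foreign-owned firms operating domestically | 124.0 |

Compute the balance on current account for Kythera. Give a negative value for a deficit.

Goods: 337.4 + 327.6 + 1002.0 = 1667.0
Services: 225.5 + 162.3 + 105.9 = 493.7
Primary income: -124.0 + 103.6 + 47.8 + 65.2 = 92.6
Secondary income: -41.9
Current account = 1667.0 + 493.7 + 92.6 + (-41.9) = 2211.4
(Excluded from the current account — financial account: domestic pension funds' purchases of foreign equities 221.5, inward foreign direct investment in the manufacturing sector 164.5, acquisition of a foreign subsidiary by a resident firm (outward FDI) 104.5.)

2211.4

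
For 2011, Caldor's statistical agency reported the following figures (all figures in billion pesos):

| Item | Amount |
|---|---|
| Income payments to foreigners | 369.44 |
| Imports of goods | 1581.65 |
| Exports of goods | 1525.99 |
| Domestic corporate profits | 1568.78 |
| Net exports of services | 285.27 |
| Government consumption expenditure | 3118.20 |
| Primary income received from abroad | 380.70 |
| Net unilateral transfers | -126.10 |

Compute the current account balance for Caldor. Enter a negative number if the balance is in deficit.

Goods balance = 1525.99 - 1581.65 = -55.66
Services balance = 285.27
Trade balance (goods + services) = -55.66 + 285.27 = 229.61
Net primary income = 380.70 - 369.44 = 11.26
Net secondary income = -126.10
Current account = 229.61 + 11.26 + (-126.10) = 114.77

114.77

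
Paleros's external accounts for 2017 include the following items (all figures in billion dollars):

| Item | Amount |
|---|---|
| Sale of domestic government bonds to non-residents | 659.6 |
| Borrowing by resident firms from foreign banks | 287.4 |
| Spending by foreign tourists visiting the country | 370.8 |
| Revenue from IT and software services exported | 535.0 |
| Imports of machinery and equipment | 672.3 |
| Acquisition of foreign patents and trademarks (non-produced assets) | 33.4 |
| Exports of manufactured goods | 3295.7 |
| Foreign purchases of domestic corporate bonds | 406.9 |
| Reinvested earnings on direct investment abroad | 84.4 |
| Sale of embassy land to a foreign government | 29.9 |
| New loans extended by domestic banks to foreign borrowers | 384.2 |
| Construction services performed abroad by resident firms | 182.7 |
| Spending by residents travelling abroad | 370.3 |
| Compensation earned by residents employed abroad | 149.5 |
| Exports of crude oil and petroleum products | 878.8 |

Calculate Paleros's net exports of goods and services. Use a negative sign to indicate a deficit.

4220.4

Goods: 878.8 - 672.3 + 3295.7 = 3502.2
Services: -370.3 + 182.7 + 535.0 + 370.8 = 718.2
Trade balance = 3502.2 + 718.2 = 4220.4
(Excluded from the trade balance — financial account: sale of domestic government bonds to non-residents 659.6, borrowing by resident firms from foreign banks 287.4, foreign purchases of domestic corporate bonds 406.9, new loans extended by domestic banks to foreign borrowers 384.2; capital account: acquisition of foreign patents and trademarks (non-produced assets) 33.4, sale of embassy land to a foreign government 29.9; primary income: reinvested earnings on direct investment abroad 84.4, compensation earned by residents employed abroad 149.5.)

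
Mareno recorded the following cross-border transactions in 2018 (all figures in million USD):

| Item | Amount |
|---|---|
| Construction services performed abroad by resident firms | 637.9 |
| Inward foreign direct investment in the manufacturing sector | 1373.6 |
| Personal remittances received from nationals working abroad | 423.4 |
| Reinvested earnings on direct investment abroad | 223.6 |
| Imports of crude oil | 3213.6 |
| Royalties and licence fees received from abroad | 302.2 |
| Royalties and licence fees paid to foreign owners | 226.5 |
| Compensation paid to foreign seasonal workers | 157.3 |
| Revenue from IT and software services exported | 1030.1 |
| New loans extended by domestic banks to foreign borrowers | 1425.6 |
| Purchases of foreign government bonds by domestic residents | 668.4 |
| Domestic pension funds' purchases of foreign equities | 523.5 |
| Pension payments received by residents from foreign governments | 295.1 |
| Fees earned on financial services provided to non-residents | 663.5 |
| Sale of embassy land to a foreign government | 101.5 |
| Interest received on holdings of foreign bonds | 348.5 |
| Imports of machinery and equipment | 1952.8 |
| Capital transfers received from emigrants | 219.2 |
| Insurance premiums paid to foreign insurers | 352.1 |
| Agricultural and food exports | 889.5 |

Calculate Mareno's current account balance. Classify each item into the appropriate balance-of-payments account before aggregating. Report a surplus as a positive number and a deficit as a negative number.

Goods: -1952.8 - 3213.6 + 889.5 = -4276.9
Services: 1030.1 + 663.5 - 352.1 + 637.9 + 302.2 - 226.5 = 2055.1
Primary income: 223.6 - 157.3 + 348.5 = 414.8
Secondary income: 295.1 + 423.4 = 718.5
Current account = (-4276.9) + 2055.1 + 414.8 + 718.5 = -1088.5
(Excluded from the current account — financial account: inward foreign direct investment in the manufacturing sector 1373.6, new loans extended by domestic banks to foreign borrowers 1425.6, purchases of foreign government bonds by domestic residents 668.4, domestic pension funds' purchases of foreign equities 523.5; capital account: sale of embassy land to a foreign government 101.5, capital transfers received from emigrants 219.2.)

-1088.5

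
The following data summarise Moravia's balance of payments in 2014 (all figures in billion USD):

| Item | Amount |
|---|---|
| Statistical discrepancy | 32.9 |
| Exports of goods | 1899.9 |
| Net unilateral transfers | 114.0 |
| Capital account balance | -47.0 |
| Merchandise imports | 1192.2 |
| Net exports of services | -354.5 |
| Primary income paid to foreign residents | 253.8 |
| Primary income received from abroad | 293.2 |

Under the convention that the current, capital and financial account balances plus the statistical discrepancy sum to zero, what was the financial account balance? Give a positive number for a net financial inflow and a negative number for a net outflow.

-492.5

Goods balance = 1899.9 - 1192.2 = 707.7
Services balance = -354.5
Trade balance (goods + services) = 707.7 + (-354.5) = 353.2
Net primary income = 293.2 - 253.8 = 39.4
Net secondary income = 114.0
Current account = 353.2 + 39.4 + 114.0 = 506.6
Financial account = -(506.6 + (-47.0) + 32.9) = -492.5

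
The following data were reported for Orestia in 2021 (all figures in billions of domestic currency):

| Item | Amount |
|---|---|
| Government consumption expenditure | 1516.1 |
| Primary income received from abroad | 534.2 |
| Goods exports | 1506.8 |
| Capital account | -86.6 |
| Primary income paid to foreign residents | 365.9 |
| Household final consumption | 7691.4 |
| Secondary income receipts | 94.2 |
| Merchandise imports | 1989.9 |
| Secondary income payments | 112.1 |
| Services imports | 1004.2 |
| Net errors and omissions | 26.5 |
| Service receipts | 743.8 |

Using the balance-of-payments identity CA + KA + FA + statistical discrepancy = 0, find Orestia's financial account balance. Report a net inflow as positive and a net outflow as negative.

653.2

Goods balance = 1506.8 - 1989.9 = -483.1
Services balance = 743.8 - 1004.2 = -260.4
Trade balance (goods + services) = -483.1 + (-260.4) = -743.5
Net primary income = 534.2 - 365.9 = 168.3
Net secondary income = 94.2 - 112.1 = -17.9
Current account = -743.5 + 168.3 + (-17.9) = -593.1
Financial account = -(-593.1 + (-86.6) + 26.5) = 653.2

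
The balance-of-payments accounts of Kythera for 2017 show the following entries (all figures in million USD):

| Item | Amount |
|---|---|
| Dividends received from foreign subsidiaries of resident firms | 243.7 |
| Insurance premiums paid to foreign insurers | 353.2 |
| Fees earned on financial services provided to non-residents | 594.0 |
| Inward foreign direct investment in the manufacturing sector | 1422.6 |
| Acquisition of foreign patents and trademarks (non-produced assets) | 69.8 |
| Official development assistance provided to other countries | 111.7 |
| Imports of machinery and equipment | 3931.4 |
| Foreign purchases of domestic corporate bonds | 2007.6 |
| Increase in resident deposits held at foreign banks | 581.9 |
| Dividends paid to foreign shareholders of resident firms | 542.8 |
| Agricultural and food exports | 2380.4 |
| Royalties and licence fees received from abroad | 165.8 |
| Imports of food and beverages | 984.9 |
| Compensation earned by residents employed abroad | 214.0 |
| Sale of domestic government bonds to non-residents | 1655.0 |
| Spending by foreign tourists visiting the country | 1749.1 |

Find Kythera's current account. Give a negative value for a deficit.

Goods: -3931.4 + 2380.4 - 984.9 = -2535.9
Services: 1749.1 - 353.2 + 165.8 + 594.0 = 2155.7
Primary income: -542.8 + 214.0 + 243.7 = -85.1
Secondary income: -111.7
Current account = (-2535.9) + 2155.7 + (-85.1) + (-111.7) = -577.0
(Excluded from the current account — financial account: inward foreign direct investment in the manufacturing sector 1422.6, foreign purchases of domestic corporate bonds 2007.6, increase in resident deposits held at foreign banks 581.9, sale of domestic government bonds to non-residents 1655.0; capital account: acquisition of foreign patents and trademarks (non-produced assets) 69.8.)

-577.0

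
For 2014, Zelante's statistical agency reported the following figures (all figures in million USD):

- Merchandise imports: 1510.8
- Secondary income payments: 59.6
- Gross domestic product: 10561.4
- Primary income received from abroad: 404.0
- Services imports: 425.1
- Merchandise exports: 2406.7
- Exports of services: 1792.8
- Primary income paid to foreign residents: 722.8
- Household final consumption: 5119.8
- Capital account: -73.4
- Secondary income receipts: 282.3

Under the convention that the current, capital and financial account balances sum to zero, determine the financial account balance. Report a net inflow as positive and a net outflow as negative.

-2094.1

Goods balance = 2406.7 - 1510.8 = 895.9
Services balance = 1792.8 - 425.1 = 1367.7
Trade balance (goods + services) = 895.9 + 1367.7 = 2263.6
Net primary income = 404.0 - 722.8 = -318.8
Net secondary income = 282.3 - 59.6 = 222.7
Current account = 2263.6 + (-318.8) + 222.7 = 2167.5
Financial account = -(2167.5 + (-73.4)) = -2094.1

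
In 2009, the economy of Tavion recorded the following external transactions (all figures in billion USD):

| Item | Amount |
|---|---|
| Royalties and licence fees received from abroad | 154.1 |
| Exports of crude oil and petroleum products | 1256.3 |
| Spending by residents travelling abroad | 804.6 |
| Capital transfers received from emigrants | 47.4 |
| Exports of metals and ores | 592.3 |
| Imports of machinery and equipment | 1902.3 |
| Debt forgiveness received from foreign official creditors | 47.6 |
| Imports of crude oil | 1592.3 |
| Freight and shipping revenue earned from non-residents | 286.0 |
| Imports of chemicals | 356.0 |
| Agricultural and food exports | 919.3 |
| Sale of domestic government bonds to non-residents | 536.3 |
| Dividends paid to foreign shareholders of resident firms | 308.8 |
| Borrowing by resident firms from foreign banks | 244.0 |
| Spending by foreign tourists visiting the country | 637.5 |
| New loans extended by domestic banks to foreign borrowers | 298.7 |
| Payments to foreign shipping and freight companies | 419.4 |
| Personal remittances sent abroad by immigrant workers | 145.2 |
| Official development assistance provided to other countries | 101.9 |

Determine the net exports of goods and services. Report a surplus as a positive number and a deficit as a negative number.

-1229.1

Goods: 919.3 + 1256.3 - 1902.3 + 592.3 - 356.0 - 1592.3 = -1082.7
Services: -804.6 + 637.5 - 419.4 + 286.0 + 154.1 = -146.4
Trade balance = -1082.7 + (-146.4) = -1229.1
(Excluded from the trade balance — capital account: capital transfers received from emigrants 47.4, debt forgiveness received from foreign official creditors 47.6; financial account: sale of domestic government bonds to non-residents 536.3, borrowing by resident firms from foreign banks 244.0, new loans extended by domestic banks to foreign borrowers 298.7; primary income: dividends paid to foreign shareholders of resident firms 308.8; secondary income: personal remittances sent abroad by immigrant workers 145.2, official development assistance provided to other countries 101.9.)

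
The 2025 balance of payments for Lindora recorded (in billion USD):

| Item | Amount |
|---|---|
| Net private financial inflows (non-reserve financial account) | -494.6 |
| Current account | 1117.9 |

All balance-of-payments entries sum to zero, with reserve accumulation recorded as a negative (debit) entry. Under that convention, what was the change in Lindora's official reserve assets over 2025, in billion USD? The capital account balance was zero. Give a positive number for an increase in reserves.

623.3

Official reserve transactions balance = -(1117.9 + (-494.6)) = -623.3
An accumulation of reserves is recorded as a debit (negative entry), so the change in the stock of reserves is the negative of that balance.
Change in official reserves = -(-623.3) = 623.3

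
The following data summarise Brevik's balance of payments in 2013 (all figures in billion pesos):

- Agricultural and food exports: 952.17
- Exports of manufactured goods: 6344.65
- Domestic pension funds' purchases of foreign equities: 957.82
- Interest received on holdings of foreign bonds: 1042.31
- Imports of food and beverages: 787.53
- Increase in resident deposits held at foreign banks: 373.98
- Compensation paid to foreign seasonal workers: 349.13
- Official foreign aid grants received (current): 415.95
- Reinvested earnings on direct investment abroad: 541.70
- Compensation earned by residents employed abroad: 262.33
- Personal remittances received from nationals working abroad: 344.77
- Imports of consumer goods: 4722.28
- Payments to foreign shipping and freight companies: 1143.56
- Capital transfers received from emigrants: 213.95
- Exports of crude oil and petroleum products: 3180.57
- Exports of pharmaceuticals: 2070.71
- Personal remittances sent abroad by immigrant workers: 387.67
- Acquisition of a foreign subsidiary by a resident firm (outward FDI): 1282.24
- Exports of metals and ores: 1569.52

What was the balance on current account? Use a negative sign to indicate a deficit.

Goods: 6344.65 + 1569.52 - 787.53 - 4722.28 + 952.17 + 3180.57 + 2070.71 = 8607.81
Services: -1143.56
Primary income: 1042.31 + 262.33 - 349.13 + 541.70 = 1497.21
Secondary income: -387.67 + 344.77 + 415.95 = 373.05
Current account = 8607.81 + (-1143.56) + 1497.21 + 373.05 = 9334.51
(Excluded from the current account — financial account: domestic pension funds' purchases of foreign equities 957.82, increase in resident deposits held at foreign banks 373.98, acquisition of a foreign subsidiary by a resident firm (outward FDI) 1282.24; capital account: capital transfers received from emigrants 213.95.)

9334.51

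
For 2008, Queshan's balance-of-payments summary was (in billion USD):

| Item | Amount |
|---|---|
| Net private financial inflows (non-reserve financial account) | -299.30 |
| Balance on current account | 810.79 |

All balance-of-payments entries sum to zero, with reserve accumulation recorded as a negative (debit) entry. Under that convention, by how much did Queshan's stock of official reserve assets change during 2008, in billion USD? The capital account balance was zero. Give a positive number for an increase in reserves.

Official reserve transactions balance = -(810.79 + (-299.30)) = -511.49
An accumulation of reserves is recorded as a debit (negative entry), so the change in the stock of reserves is the negative of that balance.
Change in official reserves = -(-511.49) = 511.49

511.49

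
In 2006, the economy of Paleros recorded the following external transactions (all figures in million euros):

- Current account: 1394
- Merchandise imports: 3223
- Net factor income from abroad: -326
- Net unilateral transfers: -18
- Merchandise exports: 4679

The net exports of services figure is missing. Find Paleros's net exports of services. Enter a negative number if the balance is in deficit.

Current account = goods balance + services balance + net primary income + net secondary income
Sum of the known components = 1112
Net exports of services = CA - (known components) = 1394 - 1112 = 282

282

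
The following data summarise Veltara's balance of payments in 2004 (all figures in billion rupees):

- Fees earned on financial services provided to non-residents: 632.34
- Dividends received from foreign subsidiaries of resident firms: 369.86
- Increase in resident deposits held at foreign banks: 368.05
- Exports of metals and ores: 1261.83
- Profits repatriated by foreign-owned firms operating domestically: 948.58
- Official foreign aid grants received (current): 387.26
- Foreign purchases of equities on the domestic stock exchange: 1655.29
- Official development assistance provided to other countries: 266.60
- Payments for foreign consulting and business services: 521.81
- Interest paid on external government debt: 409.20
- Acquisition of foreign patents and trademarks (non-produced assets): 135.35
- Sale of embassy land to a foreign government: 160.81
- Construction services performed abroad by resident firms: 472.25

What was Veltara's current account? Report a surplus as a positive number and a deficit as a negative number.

Goods: 1261.83
Services: 632.34 + 472.25 - 521.81 = 582.78
Primary income: -409.20 - 948.58 + 369.86 = -987.92
Secondary income: 387.26 - 266.60 = 120.66
Current account = 1261.83 + 582.78 + (-987.92) + 120.66 = 977.35
(Excluded from the current account — financial account: increase in resident deposits held at foreign banks 368.05, foreign purchases of equities on the domestic stock exchange 1655.29; capital account: acquisition of foreign patents and trademarks (non-produced assets) 135.35, sale of embassy land to a foreign government 160.81.)

977.35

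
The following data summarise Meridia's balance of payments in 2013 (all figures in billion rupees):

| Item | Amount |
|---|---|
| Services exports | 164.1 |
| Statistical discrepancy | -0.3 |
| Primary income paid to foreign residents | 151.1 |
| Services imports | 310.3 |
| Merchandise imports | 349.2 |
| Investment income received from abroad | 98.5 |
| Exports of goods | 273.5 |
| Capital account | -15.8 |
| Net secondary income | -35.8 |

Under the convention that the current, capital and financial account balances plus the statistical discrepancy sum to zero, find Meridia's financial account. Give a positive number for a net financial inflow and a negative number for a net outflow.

Goods balance = 273.5 - 349.2 = -75.7
Services balance = 164.1 - 310.3 = -146.2
Trade balance (goods + services) = -75.7 + (-146.2) = -221.9
Net primary income = 98.5 - 151.1 = -52.6
Net secondary income = -35.8
Current account = -221.9 + (-52.6) + (-35.8) = -310.3
Financial account = -(-310.3 + (-15.8) + (-0.3)) = 326.4

326.4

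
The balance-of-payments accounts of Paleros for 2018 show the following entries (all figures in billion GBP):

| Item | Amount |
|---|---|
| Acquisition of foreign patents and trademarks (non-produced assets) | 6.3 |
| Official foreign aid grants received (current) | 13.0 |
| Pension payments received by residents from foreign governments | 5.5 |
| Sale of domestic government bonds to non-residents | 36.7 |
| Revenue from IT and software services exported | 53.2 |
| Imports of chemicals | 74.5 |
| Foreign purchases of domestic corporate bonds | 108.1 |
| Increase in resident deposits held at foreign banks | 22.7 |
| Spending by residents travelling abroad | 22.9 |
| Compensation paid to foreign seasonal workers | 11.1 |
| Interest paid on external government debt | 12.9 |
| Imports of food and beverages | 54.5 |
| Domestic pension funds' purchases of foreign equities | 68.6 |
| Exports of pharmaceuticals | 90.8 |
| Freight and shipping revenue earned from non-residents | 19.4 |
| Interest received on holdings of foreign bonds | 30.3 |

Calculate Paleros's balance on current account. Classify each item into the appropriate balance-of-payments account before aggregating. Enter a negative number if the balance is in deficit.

36.3

Goods: 90.8 - 74.5 - 54.5 = -38.2
Services: 53.2 + 19.4 - 22.9 = 49.7
Primary income: -12.9 + 30.3 - 11.1 = 6.3
Secondary income: 5.5 + 13.0 = 18.5
Current account = (-38.2) + 49.7 + 6.3 + 18.5 = 36.3
(Excluded from the current account — capital account: acquisition of foreign patents and trademarks (non-produced assets) 6.3; financial account: sale of domestic government bonds to non-residents 36.7, foreign purchases of domestic corporate bonds 108.1, increase in resident deposits held at foreign banks 22.7, domestic pension funds' purchases of foreign equities 68.6.)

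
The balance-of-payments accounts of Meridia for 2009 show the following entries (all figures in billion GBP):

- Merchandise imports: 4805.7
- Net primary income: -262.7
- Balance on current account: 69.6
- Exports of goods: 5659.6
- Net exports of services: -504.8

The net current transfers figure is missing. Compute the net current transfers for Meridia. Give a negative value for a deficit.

-16.8

Current account = goods balance + services balance + net primary income + net secondary income
Sum of the known components = 86.4
Net current transfers = CA - (known components) = 69.6 - 86.4 = -16.8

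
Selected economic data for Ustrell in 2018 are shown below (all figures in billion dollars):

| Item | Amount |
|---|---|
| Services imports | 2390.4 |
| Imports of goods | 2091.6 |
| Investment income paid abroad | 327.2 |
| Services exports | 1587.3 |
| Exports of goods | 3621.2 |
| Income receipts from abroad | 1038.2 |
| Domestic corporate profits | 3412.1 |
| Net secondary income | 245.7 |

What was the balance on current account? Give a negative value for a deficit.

1683.2

Goods balance = 3621.2 - 2091.6 = 1529.6
Services balance = 1587.3 - 2390.4 = -803.1
Trade balance (goods + services) = 1529.6 + (-803.1) = 726.5
Net primary income = 1038.2 - 327.2 = 711.0
Net secondary income = 245.7
Current account = 726.5 + 711.0 + 245.7 = 1683.2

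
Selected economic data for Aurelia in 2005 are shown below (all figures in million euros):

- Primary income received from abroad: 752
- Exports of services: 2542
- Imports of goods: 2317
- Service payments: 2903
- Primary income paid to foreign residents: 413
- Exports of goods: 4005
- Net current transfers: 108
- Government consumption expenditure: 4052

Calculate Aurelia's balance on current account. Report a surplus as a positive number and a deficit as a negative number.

Goods balance = 4005 - 2317 = 1688
Services balance = 2542 - 2903 = -361
Trade balance (goods + services) = 1688 + (-361) = 1327
Net primary income = 752 - 413 = 339
Net secondary income = 108
Current account = 1327 + 339 + 108 = 1774

1774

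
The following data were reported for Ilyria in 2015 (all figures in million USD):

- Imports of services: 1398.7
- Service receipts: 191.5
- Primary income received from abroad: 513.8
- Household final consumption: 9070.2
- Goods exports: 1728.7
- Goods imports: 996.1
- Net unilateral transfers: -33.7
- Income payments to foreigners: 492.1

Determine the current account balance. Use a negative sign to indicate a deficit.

-486.6

Goods balance = 1728.7 - 996.1 = 732.6
Services balance = 191.5 - 1398.7 = -1207.2
Trade balance (goods + services) = 732.6 + (-1207.2) = -474.6
Net primary income = 513.8 - 492.1 = 21.7
Net secondary income = -33.7
Current account = -474.6 + 21.7 + (-33.7) = -486.6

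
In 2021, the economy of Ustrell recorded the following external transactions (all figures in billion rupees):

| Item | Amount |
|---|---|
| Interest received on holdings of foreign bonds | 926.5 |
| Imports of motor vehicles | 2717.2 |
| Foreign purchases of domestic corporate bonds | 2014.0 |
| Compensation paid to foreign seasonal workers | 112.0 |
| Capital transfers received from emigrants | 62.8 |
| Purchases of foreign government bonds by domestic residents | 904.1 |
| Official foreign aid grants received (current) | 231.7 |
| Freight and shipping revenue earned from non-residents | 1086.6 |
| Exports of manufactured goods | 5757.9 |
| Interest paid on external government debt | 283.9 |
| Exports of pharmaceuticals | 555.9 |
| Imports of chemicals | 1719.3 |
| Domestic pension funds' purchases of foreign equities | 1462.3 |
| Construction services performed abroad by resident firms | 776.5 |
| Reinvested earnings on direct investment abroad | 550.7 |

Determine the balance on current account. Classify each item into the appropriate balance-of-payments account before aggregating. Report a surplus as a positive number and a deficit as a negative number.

5053.4

Goods: 555.9 - 1719.3 - 2717.2 + 5757.9 = 1877.3
Services: 1086.6 + 776.5 = 1863.1
Primary income: -112.0 + 926.5 - 283.9 + 550.7 = 1081.3
Secondary income: 231.7
Current account = 1877.3 + 1863.1 + 1081.3 + 231.7 = 5053.4
(Excluded from the current account — financial account: foreign purchases of domestic corporate bonds 2014.0, purchases of foreign government bonds by domestic residents 904.1, domestic pension funds' purchases of foreign equities 1462.3; capital account: capital transfers received from emigrants 62.8.)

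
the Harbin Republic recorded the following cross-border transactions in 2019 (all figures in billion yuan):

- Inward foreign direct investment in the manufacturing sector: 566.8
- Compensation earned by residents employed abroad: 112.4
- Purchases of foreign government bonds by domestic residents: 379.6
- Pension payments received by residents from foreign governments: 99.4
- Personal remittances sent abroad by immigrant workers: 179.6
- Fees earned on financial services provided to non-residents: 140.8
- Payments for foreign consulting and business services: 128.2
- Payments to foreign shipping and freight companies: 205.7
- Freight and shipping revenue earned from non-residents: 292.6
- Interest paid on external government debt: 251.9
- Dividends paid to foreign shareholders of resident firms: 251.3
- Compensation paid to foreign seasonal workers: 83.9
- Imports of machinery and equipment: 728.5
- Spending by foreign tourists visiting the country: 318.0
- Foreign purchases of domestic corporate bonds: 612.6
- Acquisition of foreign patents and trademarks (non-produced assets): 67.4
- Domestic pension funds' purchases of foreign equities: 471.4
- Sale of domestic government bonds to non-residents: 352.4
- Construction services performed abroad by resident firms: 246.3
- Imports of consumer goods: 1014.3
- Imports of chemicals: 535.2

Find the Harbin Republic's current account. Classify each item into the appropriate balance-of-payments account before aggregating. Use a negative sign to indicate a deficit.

Goods: -1014.3 - 728.5 - 535.2 = -2278.0
Services: 140.8 + 318.0 - 128.2 + 292.6 + 246.3 - 205.7 = 663.8
Primary income: -83.9 + 112.4 - 251.9 - 251.3 = -474.7
Secondary income: -179.6 + 99.4 = -80.2
Current account = (-2278.0) + 663.8 + (-474.7) + (-80.2) = -2169.1
(Excluded from the current account — financial account: inward foreign direct investment in the manufacturing sector 566.8, purchases of foreign government bonds by domestic residents 379.6, foreign purchases of domestic corporate bonds 612.6, domestic pension funds' purchases of foreign equities 471.4, sale of domestic government bonds to non-residents 352.4; capital account: acquisition of foreign patents and trademarks (non-produced assets) 67.4.)

-2169.1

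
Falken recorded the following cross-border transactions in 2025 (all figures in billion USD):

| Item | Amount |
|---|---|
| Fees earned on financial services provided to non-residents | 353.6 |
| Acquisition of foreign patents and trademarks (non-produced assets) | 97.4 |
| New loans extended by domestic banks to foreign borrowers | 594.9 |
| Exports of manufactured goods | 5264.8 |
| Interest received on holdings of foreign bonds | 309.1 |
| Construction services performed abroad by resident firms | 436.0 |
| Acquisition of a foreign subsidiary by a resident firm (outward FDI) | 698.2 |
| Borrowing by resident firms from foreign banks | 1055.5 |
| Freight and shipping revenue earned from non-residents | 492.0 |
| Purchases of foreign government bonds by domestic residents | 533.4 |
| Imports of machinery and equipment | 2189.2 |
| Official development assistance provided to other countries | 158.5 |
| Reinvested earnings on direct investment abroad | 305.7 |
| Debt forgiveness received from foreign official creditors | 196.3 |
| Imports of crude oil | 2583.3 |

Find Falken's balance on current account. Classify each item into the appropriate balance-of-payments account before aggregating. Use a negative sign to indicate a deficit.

2230.2

Goods: -2583.3 - 2189.2 + 5264.8 = 492.3
Services: 436.0 + 492.0 + 353.6 = 1281.6
Primary income: 305.7 + 309.1 = 614.8
Secondary income: -158.5
Current account = 492.3 + 1281.6 + 614.8 + (-158.5) = 2230.2
(Excluded from the current account — capital account: acquisition of foreign patents and trademarks (non-produced assets) 97.4, debt forgiveness received from foreign official creditors 196.3; financial account: new loans extended by domestic banks to foreign borrowers 594.9, acquisition of a foreign subsidiary by a resident firm (outward FDI) 698.2, borrowing by resident firms from foreign banks 1055.5, purchases of foreign government bonds by domestic residents 533.4.)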